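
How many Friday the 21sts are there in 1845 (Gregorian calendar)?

3

Check the 21st of each month of 1845: Jan 21: Tue, Feb 21: Fri, Mar 21: Fri, Apr 21: Mon, May 21: Wed, Jun 21: Sat, Jul 21: Mon, Aug 21: Thu, Sep 21: Sun, Oct 21: Tue, Nov 21: Fri, Dec 21: Sun.
Friday occurs in February, March, November — 3 months.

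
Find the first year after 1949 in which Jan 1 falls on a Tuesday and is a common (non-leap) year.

Jan 1 advances by 2 weekdays after a leap year and by 1 after a common year.
1949: Jan 1 is Saturday.
1950: Sunday
1951: Monday
1952: Tuesday (leap)
1953: Thursday
1954: Friday
1955: Saturday
1956: Sunday (leap)
1957: Tuesday
1957 begins on a Tuesday and is a common year.

1957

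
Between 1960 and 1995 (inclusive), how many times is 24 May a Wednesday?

Track 24 May's weekday year by year (advancing +1, or +2 across a Feb 29):
  1960: Tue  1961: Wed (+1) ✓  1962: Thu (+1)  1963: Fri (+1)  1964: Sun (+2)
  1965: Mon (+1)  1966: Tue (+1)  1967: Wed (+1) ✓  1968: Fri (+2)  1969: Sat (+1)
  1970: Sun (+1)  1971: Mon (+1)  1972: Wed (+2) ✓  1973: Thu (+1)  … (8 more years) …
  1982: Mon (+1)  1983: Tue (+1)  1984: Thu (+2)  1985: Fri (+1)  1986: Sat (+1)
  1987: Sun (+1)  1988: Tue (+2)  1989: Wed (+1) ✓  1990: Thu (+1)  1991: Fri (+1)
  1992: Sun (+2)  1993: Mon (+1)  1994: Tue (+1)  1995: Wed (+1) ✓
Wednesday years: 1961, 1967, 1972, 1978, 1989, 1995 — 6 in total.

6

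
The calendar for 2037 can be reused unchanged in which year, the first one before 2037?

Two years share a calendar iff Jan 1 falls on the same weekday and both are leap or both are common. 2037: Jan 1 is Thursday, common year.
2036: Jan 1 Tuesday, leap
2035: Jan 1 Monday, common
2034: Jan 1 Sunday, common
2033: Jan 1 Saturday, common
2032: Jan 1 Thursday, leap
2031: Jan 1 Wednesday, common
2030: Jan 1 Tuesday, common
2029: Jan 1 Monday, common
2028: Jan 1 Saturday, leap
2027: Jan 1 Friday, common
2026: Jan 1 Thursday, common
2026 matches on both conditions.

2026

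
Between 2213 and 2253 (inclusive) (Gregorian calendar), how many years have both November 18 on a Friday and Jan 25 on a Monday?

1

Check each year's weekday for November 18 and Jan 25:
  2213: Thu/Mon  2214: Fri/Tue  2215: Sat/Wed  2216: Mon/Thu  2217: Tue/Sat  2218: Wed/Sun  2219: Thu/Mon  2220: Sat/Tue  2221: Sun/Thu  2222: Mon/Fri  2223: Tue/Sat  2224: Thu/Sun  2225: Fri/Tue  2226: Sat/Wed  …(13 more)…  2240: Wed/Sat  2241: Thu/Mon  2242: Fri/Tue  2243: Sat/Wed  2244: Mon/Thu  2245: Tue/Sat  2246: Wed/Sun  2247: Thu/Mon  2248: Sat/Tue  2249: Sun/Thu  2250: Mon/Fri  2251: Tue/Sat  2252: Thu/Sun  2253: Fri/Tue
Both conditions hold in: 2236 — 1.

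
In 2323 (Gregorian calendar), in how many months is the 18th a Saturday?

1

Check the 18th of each month of 2323: Jan 18: Thu, Feb 18: Sun, Mar 18: Sun, Apr 18: Wed, May 18: Fri, Jun 18: Mon, Jul 18: Wed, Aug 18: Sat, Sep 18: Tue, Oct 18: Thu, Nov 18: Sun, Dec 18: Tue.
Saturday occurs in August — 1 month.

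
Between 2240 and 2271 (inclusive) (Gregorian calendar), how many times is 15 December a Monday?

4

Track 15 December's weekday year by year (advancing +1, or +2 across a Feb 29):
  2240: Tue  2241: Wed (+1)  2242: Thu (+1)  2243: Fri (+1)  2244: Sun (+2)
  2245: Mon (+1) ✓  2246: Tue (+1)  2247: Wed (+1)  2248: Fri (+2)  2249: Sat (+1)
  2250: Sun (+1)  2251: Mon (+1) ✓  2252: Wed (+2)  2253: Thu (+1)  … (4 more years) …
  2258: Wed (+1)  2259: Thu (+1)  2260: Sat (+2)  2261: Sun (+1)  2262: Mon (+1) ✓
  2263: Tue (+1)  2264: Thu (+2)  2265: Fri (+1)  2266: Sat (+1)  2267: Sun (+1)
  2268: Tue (+2)  2269: Wed (+1)  2270: Thu (+1)  2271: Fri (+1)
Monday years: 2245, 2251, 2256, 2262 — 4 in total.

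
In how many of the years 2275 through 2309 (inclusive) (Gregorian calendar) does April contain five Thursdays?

10

April has 30 days; it has five Thursdays when Thursday falls among the first (month-length − 28) days — i.e. when April 1 is one of Thursday/Wednesday.
April 1 by year: 2275:Thu✓ 2276:Sat 2277:Sun 2278:Mon 2279:Tue 2280:Thu✓ 2281:Fri 2282:Sat 2283:Sun 2284:Tue 2285:Wed✓ 2286:Thu✓ 2287:Fri 2288:Sun 2289:Mon …(5 more)… 2295:Mon 2296:Wed✓ 2297:Thu✓ 2298:Fri 2299:Sat 2300:Sun 2301:Mon 2302:Tue 2303:Wed✓ 2304:Fri 2305:Sat 2306:Sun 2307:Mon 2308:Wed✓ 2309:Thu✓
Years with five Thursdays: 2275, 2280, 2285, 2286, 2291, 2296, 2297, 2303, 2308, 2309 → 10.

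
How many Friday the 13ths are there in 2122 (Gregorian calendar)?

3

Check the 13th of each month of 2122: Jan 13: Tue, Feb 13: Fri, Mar 13: Fri, Apr 13: Mon, May 13: Wed, Jun 13: Sat, Jul 13: Mon, Aug 13: Thu, Sep 13: Sun, Oct 13: Tue, Nov 13: Fri, Dec 13: Sun.
Friday occurs in February, March, November — 3 months.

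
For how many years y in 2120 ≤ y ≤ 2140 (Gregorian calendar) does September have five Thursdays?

September has 30 days; it has five Thursdays when Thursday falls among the first (month-length − 28) days — i.e. when September 1 is one of Thursday/Wednesday.
September 1 by year: 2120:Sun 2121:Mon 2122:Tue 2123:Wed✓ 2124:Fri 2125:Sat 2126:Sun 2127:Mon 2128:Wed✓ 2129:Thu✓ 2130:Fri 2131:Sat 2132:Mon 2133:Tue 2134:Wed✓ 2135:Thu✓ 2136:Sat 2137:Sun 2138:Mon 2139:Tue 2140:Thu✓
Years with five Thursdays: 2123, 2128, 2129, 2134, 2135, 2140 → 6.

6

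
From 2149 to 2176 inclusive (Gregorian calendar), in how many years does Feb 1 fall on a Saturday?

4

Track Feb 1's weekday year by year (advancing +1, or +2 across a Feb 29):
  2149: Sat ✓  2150: Sun (+1)  2151: Mon (+1)  2152: Tue (+1)  2153: Thu (+2)
  2154: Fri (+1)  2155: Sat (+1) ✓  2156: Sun (+1)  2157: Tue (+2)  2158: Wed (+1)
  2159: Thu (+1)  2160: Fri (+1)  2161: Sun (+2)  2162: Mon (+1)  2163: Tue (+1)
  2164: Wed (+1)  2165: Fri (+2)  2166: Sat (+1) ✓  2167: Sun (+1)  2168: Mon (+1)
  2169: Wed (+2)  2170: Thu (+1)  2171: Fri (+1)  2172: Sat (+1) ✓  2173: Mon (+2)
  2174: Tue (+1)  2175: Wed (+1)  2176: Thu (+1)
Saturday years: 2149, 2155, 2166, 2172 — 4 in total.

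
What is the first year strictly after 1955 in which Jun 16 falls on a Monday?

From one year to the next, a fixed date's weekday advances by 1, or by 2 when a Feb 29 lies between the two dates.
1955: June 16 is Thursday.
1956: Saturday (+2)
1957: Sunday (+1)
1958: Monday (+1)
Jun 16 falls on a Monday in 1958.

1958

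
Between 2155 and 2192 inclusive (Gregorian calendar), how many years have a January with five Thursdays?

16

January has 31 days; it has five Thursdays when Thursday falls among the first (month-length − 28) days — i.e. when January 1 is one of Thursday/Wednesday/Tuesday.
January 1 by year: 2155:Wed✓ 2156:Thu✓ 2157:Sat 2158:Sun 2159:Mon 2160:Tue✓ 2161:Thu✓ 2162:Fri 2163:Sat 2164:Sun 2165:Tue✓ 2166:Wed✓ 2167:Thu✓ 2168:Fri 2169:Sun …(8 more)… 2178:Thu✓ 2179:Fri 2180:Sat 2181:Mon 2182:Tue✓ 2183:Wed✓ 2184:Thu✓ 2185:Sat 2186:Sun 2187:Mon 2188:Tue✓ 2189:Thu✓ 2190:Fri 2191:Sat 2192:Sun
Years with five Thursdays: 2155, 2156, 2160, 2161, 2165, 2166, 2167, 2171, 2172, 2177, 2178, 2182, 2183, 2184, 2188, 2189 → 16.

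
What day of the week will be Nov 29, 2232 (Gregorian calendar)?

Thursday

January 1, 2232 is a Sunday.
November 29 is day 334 of the year, i.e. 333 days after Jan 1.
333 mod 7 = 4, so advance 4 weekdays from Sunday: Thursday.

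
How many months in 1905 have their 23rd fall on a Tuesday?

1

Check the 23rd of each month of 1905: Jan 23: Mon, Feb 23: Thu, Mar 23: Thu, Apr 23: Sun, May 23: Tue, Jun 23: Fri, Jul 23: Sun, Aug 23: Wed, Sep 23: Sat, Oct 23: Mon, Nov 23: Thu, Dec 23: Sat.
Tuesday occurs in May — 1 month.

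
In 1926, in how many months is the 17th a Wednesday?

3

Check the 17th of each month of 1926: Jan 17: Sun, Feb 17: Wed, Mar 17: Wed, Apr 17: Sat, May 17: Mon, Jun 17: Thu, Jul 17: Sat, Aug 17: Tue, Sep 17: Fri, Oct 17: Sun, Nov 17: Wed, Dec 17: Fri.
Wednesday occurs in February, March, November — 3 months.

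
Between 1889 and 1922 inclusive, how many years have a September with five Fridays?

11

September has 30 days; it has five Fridays when Friday falls among the first (month-length − 28) days — i.e. when September 1 is one of Friday/Thursday.
September 1 by year: 1889:Sun 1890:Mon 1891:Tue 1892:Thu✓ 1893:Fri✓ 1894:Sat 1895:Sun 1896:Tue 1897:Wed 1898:Thu✓ 1899:Fri✓ 1900:Sat 1901:Sun 1902:Mon 1903:Tue …(4 more)… 1908:Tue 1909:Wed 1910:Thu✓ 1911:Fri✓ 1912:Sun 1913:Mon 1914:Tue 1915:Wed 1916:Fri✓ 1917:Sat 1918:Sun 1919:Mon 1920:Wed 1921:Thu✓ 1922:Fri✓
Years with five Fridays: 1892, 1893, 1898, 1899, 1904, 1905, 1910, 1911, 1916, 1921, 1922 → 11.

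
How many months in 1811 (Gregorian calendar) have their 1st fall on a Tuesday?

2

Check the 1st of each month of 1811: Jan 1: Tue, Feb 1: Fri, Mar 1: Fri, Apr 1: Mon, May 1: Wed, Jun 1: Sat, Jul 1: Mon, Aug 1: Thu, Sep 1: Sun, Oct 1: Tue, Nov 1: Fri, Dec 1: Sun.
Tuesday occurs in January, October — 2 months.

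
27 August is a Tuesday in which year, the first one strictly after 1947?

1957

From one year to the next, a fixed date's weekday advances by 1, or by 2 when a Feb 29 lies between the two dates.
1947: August 27 is Wednesday.
1948: Friday (+2)
1949: Saturday (+1)
1950: Sunday (+1)
1951: Monday (+1)
1952: Wednesday (+2)
1953: Thursday (+1)
1954: Friday (+1)
1955: Saturday (+1)
1956: Monday (+2)
1957: Tuesday (+1)
27 August falls on a Tuesday in 1957.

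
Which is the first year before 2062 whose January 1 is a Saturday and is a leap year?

2056

Jan 1 advances by 2 weekdays after a leap year and by 1 after a common year.
2062: Jan 1 is Sunday.
2061: Saturday
2060: Thursday (leap)
2059: Wednesday
2058: Tuesday
2057: Monday
2056: Saturday (leap)
2056 begins on a Saturday and is a leap year.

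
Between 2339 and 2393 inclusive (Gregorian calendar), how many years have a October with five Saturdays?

23

October has 31 days; it has five Saturdays when Saturday falls among the first (month-length − 28) days — i.e. when October 1 is one of Saturday/Friday/Thursday.
October 1 by year: 2339:Sun 2340:Tue 2341:Wed 2342:Thu✓ 2343:Fri✓ 2344:Sun 2345:Mon 2346:Tue 2347:Wed 2348:Fri✓ 2349:Sat✓ 2350:Sun 2351:Mon 2352:Wed 2353:Thu✓ …(25 more)… 2379:Mon 2380:Wed 2381:Thu✓ 2382:Fri✓ 2383:Sat✓ 2384:Mon 2385:Tue 2386:Wed 2387:Thu✓ 2388:Sat✓ 2389:Sun 2390:Mon 2391:Tue 2392:Thu✓ 2393:Fri✓
Years with five Saturdays: 2342, 2343, 2348, 2349, 2353, 2354, 2355, 2359, 2360, 2364, 2365, 2366, 2370, 2371, 2376, 2377, 2381, 2382, 2383, 2387, 2388, 2392, 2393 → 23.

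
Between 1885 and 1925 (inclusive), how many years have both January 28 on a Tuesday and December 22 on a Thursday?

Check each year's weekday for January 28 and December 22:
  1885: Wed/Tue  1886: Thu/Wed  1887: Fri/Thu  1888: Sat/Sat  1889: Mon/Sun  1890: Tue/Mon  1891: Wed/Tue  1892: Thu/Thu  1893: Sat/Fri  1894: Sun/Sat  1895: Mon/Sun  1896: Tue/Tue  1897: Thu/Wed  1898: Fri/Thu  …(13 more)…  1912: Sun/Sun  1913: Tue/Mon  1914: Wed/Tue  1915: Thu/Wed  1916: Fri/Fri  1917: Sun/Sat  1918: Mon/Sun  1919: Tue/Mon  1920: Wed/Wed  1921: Fri/Thu  1922: Sat/Fri  1923: Sun/Sat  1924: Mon/Mon  1925: Wed/Tue
Both conditions hold in: no year — 0.

0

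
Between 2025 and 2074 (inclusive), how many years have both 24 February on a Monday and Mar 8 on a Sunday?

Check each year's weekday for 24 February and Mar 8:
  2025: Mon/Sat  2026: Tue/Sun  2027: Wed/Mon  2028: Thu/Wed  2029: Sat/Thu  2030: Sun/Fri  2031: Mon/Sat  2032: Tue/Mon  2033: Thu/Tue  2034: Fri/Wed  2035: Sat/Thu  2036: Sun/Sat  2037: Tue/Sun  2038: Wed/Mon  …(22 more)…  2061: Thu/Tue  2062: Fri/Wed  2063: Sat/Thu  2064: Sun/Sat  2065: Tue/Sun  2066: Wed/Mon  2067: Thu/Tue  2068: Fri/Thu  2069: Sun/Fri  2070: Mon/Sat  2071: Tue/Sun  2072: Wed/Tue  2073: Fri/Wed  2074: Sat/Thu
Both conditions hold in: 2048 — 1.

1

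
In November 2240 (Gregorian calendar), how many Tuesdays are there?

4

November 2240 has 30 days and begins on Sunday.
The first Tuesday is November 3.
Tuesdays fall on 3, 10, 17, 24 — that's 4.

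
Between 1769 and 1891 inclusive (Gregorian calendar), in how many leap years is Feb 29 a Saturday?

Leap years in 1769–1891: 29 of them.
Feb 29 weekday advances by 5 (mod 7) from one leap year to the next four years later (or differs when a century non-leap intervenes).
Leap-day weekdays: 1772:Sat✓ 1776:Thu 1780:Tue 1784:Sun 1788:Fri 1792:Wed 1796:Mon 1804:Wed 1808:Mon 1812:Sat✓ 1816:Thu 1820:Tue 1824:Sun …(3 more)… 1840:Sat✓ 1844:Thu 1848:Tue 1852:Sun 1856:Fri 1860:Wed 1864:Mon 1868:Sat✓ 1872:Thu 1876:Tue 1880:Sun 1884:Fri 1888:Wed
Saturday: 1772, 1812, 1840, 1868 → 4.

4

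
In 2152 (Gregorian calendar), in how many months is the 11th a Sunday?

Check the 11th of each month of 2152: Jan 11: Tue, Feb 11: Fri, Mar 11: Sat, Apr 11: Tue, May 11: Thu, Jun 11: Sun, Jul 11: Tue, Aug 11: Fri, Sep 11: Mon, Oct 11: Wed, Nov 11: Sat, Dec 11: Mon.
Sunday occurs in June — 1 month.

1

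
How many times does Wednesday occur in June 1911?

4

June 1911 has 30 days and begins on Thursday.
The first Wednesday is June 7.
Wednesdays fall on 7, 14, 21, 28 — that's 4.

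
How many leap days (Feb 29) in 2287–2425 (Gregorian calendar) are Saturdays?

Leap years in 2287–2425: 34 of them.
Feb 29 weekday advances by 5 (mod 7) from one leap year to the next four years later (or differs when a century non-leap intervenes).
Leap-day weekdays: 2288:Wed 2292:Mon 2296:Sat✓ 2304:Mon 2308:Sat✓ 2312:Thu 2316:Tue 2320:Sun 2324:Fri 2328:Wed 2332:Mon 2336:Sat✓ 2340:Thu …(8 more)… 2376:Sun 2380:Fri 2384:Wed 2388:Mon 2392:Sat✓ 2396:Thu 2400:Tue 2404:Sun 2408:Fri 2412:Wed 2416:Mon 2420:Sat✓ 2424:Thu
Saturday: 2296, 2308, 2336, 2364, 2392, 2420 → 6.

6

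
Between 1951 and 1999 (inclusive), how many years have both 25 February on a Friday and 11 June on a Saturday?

Check each year's weekday for 25 February and 11 June:
  1951: Sun/Mon  1952: Mon/Wed  1953: Wed/Thu  1954: Thu/Fri  1955: Fri/Sat ✓  1956: Sat/Mon  1957: Mon/Tue  1958: Tue/Wed  1959: Wed/Thu  1960: Thu/Sat  1961: Sat/Sun  1962: Sun/Mon  1963: Mon/Tue  1964: Tue/Thu  …(21 more)…  1986: Tue/Wed  1987: Wed/Thu  1988: Thu/Sat  1989: Sat/Sun  1990: Sun/Mon  1991: Mon/Tue  1992: Tue/Thu  1993: Thu/Fri  1994: Fri/Sat ✓  1995: Sat/Sun  1996: Sun/Tue  1997: Tue/Wed  1998: Wed/Thu  1999: Thu/Fri
Both conditions hold in: 1955, 1966, 1977, 1983, 1994 — 5.

5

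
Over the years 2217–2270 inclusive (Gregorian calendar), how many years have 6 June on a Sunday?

Track 6 June's weekday year by year (advancing +1, or +2 across a Feb 29):
  2217: Fri  2218: Sat (+1)  2219: Sun (+1) ✓  2220: Tue (+2)  2221: Wed (+1)
  2222: Thu (+1)  2223: Fri (+1)  2224: Sun (+2) ✓  2225: Mon (+1)  2226: Tue (+1)
  2227: Wed (+1)  2228: Fri (+2)  2229: Sat (+1)  2230: Sun (+1) ✓  … (26 more years) …
  2257: Sat (+1)  2258: Sun (+1) ✓  2259: Mon (+1)  2260: Wed (+2)  2261: Thu (+1)
  2262: Fri (+1)  2263: Sat (+1)  2264: Mon (+2)  2265: Tue (+1)  2266: Wed (+1)
  2267: Thu (+1)  2268: Sat (+2)  2269: Sun (+1) ✓  2270: Mon (+1)
Sunday years: 2219, 2224, 2230, 2241, 2247, 2252, 2258, 2269 — 8 in total.

8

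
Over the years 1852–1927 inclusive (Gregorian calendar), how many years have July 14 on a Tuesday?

11

Track July 14's weekday year by year (advancing +1, or +2 across a Feb 29):
  1852: Wed  1853: Thu (+1)  1854: Fri (+1)  1855: Sat (+1)  1856: Mon (+2)
  1857: Tue (+1) ✓  1858: Wed (+1)  1859: Thu (+1)  1860: Sat (+2)  1861: Sun (+1)
  1862: Mon (+1)  1863: Tue (+1) ✓  1864: Thu (+2)  1865: Fri (+1)  … (48 more years) …
  1914: Tue (+1) ✓  1915: Wed (+1)  1916: Fri (+2)  1917: Sat (+1)  1918: Sun (+1)
  1919: Mon (+1)  1920: Wed (+2)  1921: Thu (+1)  1922: Fri (+1)  1923: Sat (+1)
  1924: Mon (+2)  1925: Tue (+1) ✓  1926: Wed (+1)  1927: Thu (+1)
Tuesday years: 1857, 1863, 1868, 1874, 1885, 1891, 1896, 1903, 1908, 1914, 1925 — 11 in total.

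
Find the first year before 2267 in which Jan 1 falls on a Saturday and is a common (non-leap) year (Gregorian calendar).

2259

Jan 1 advances by 2 weekdays after a leap year and by 1 after a common year.
2267: Jan 1 is Tuesday.
2266: Monday
2265: Sunday
2264: Friday (leap)
2263: Thursday
2262: Wednesday
2261: Tuesday
2260: Sunday (leap)
2259: Saturday
2259 begins on a Saturday and is a common year.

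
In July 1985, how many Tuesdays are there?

5

July 1985 has 31 days and begins on Monday.
The first Tuesday is July 2.
Tuesdays fall on 2, 9, 16, 23, 30 — that's 5.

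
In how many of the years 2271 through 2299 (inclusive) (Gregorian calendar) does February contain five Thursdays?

February has 28 days (29 in leap years); it has five Thursdays when Thursday falls among the first (month-length − 28) days — i.e. when February 1 is Thursday in a leap year (never in a common year).
February 1 by year: 2271:Wed 2272:Thu✓ 2273:Sat 2274:Sun 2275:Mon 2276:Tue 2277:Thu 2278:Fri 2279:Sat 2280:Sun 2281:Tue 2282:Wed 2283:Thu 2284:Fri 2285:Sun 2286:Mon 2287:Tue 2288:Wed 2289:Fri 2290:Sat 2291:Sun 2292:Mon 2293:Wed 2294:Thu 2295:Fri 2296:Sat 2297:Mon 2298:Tue 2299:Wed
Years with five Thursdays: 2272 → 1.

1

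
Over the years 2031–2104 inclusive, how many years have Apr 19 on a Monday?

11

Track Apr 19's weekday year by year (advancing +1, or +2 across a Feb 29):
  2031: Sat  2032: Mon (+2) ✓  2033: Tue (+1)  2034: Wed (+1)  2035: Thu (+1)
  2036: Sat (+2)  2037: Sun (+1)  2038: Mon (+1) ✓  2039: Tue (+1)  2040: Thu (+2)
  2041: Fri (+1)  2042: Sat (+1)  2043: Sun (+1)  2044: Tue (+2)  … (46 more years) …
  2091: Thu (+1)  2092: Sat (+2)  2093: Sun (+1)  2094: Mon (+1) ✓  2095: Tue (+1)
  2096: Thu (+2)  2097: Fri (+1)  2098: Sat (+1)  2099: Sun (+1)  2100: Mon (+1) ✓
  2101: Tue (+1)  2102: Wed (+1)  2103: Thu (+1)  2104: Sat (+2)
Monday years: 2032, 2038, 2049, 2055, 2060, 2066, 2077, 2083, 2088, 2094, 2100 — 11 in total.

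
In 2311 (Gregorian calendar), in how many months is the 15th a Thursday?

Check the 15th of each month of 2311: Jan 15: Sun, Feb 15: Wed, Mar 15: Wed, Apr 15: Sat, May 15: Mon, Jun 15: Thu, Jul 15: Sat, Aug 15: Tue, Sep 15: Fri, Oct 15: Sun, Nov 15: Wed, Dec 15: Fri.
Thursday occurs in June — 1 month.

1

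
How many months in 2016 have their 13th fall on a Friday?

Check the 13th of each month of 2016: Jan 13: Wed, Feb 13: Sat, Mar 13: Sun, Apr 13: Wed, May 13: Fri, Jun 13: Mon, Jul 13: Wed, Aug 13: Sat, Sep 13: Tue, Oct 13: Thu, Nov 13: Sun, Dec 13: Tue.
Friday occurs in May — 1 month.

1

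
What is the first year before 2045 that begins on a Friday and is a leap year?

Jan 1 advances by 2 weekdays after a leap year and by 1 after a common year.
2045: Jan 1 is Sunday.
2044: Friday (leap)
2044 begins on a Friday and is a leap year.

2044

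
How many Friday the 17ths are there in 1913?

Check the 17th of each month of 1913: Jan 17: Fri, Feb 17: Mon, Mar 17: Mon, Apr 17: Thu, May 17: Sat, Jun 17: Tue, Jul 17: Thu, Aug 17: Sun, Sep 17: Wed, Oct 17: Fri, Nov 17: Mon, Dec 17: Wed.
Friday occurs in January, October — 2 months.

2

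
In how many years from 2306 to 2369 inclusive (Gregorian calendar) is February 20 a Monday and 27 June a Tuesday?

7

Check each year's weekday for February 20 and 27 June:
  2306: Tue/Wed  2307: Wed/Thu  2308: Thu/Sat  2309: Sat/Sun  2310: Sun/Mon  2311: Mon/Tue ✓  2312: Tue/Thu  2313: Thu/Fri  2314: Fri/Sat  2315: Sat/Sun  2316: Sun/Tue  2317: Tue/Wed  2318: Wed/Thu  2319: Thu/Fri  …(36 more)…  2356: Mon/Wed  2357: Wed/Thu  2358: Thu/Fri  2359: Fri/Sat  2360: Sat/Mon  2361: Mon/Tue ✓  2362: Tue/Wed  2363: Wed/Thu  2364: Thu/Sat  2365: Sat/Sun  2366: Sun/Mon  2367: Mon/Tue ✓  2368: Tue/Thu  2369: Thu/Fri
Both conditions hold in: 2311, 2322, 2333, 2339, 2350, 2361, 2367 — 7.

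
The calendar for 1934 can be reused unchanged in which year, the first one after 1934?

1945

Two years share a calendar iff Jan 1 falls on the same weekday and both are leap or both are common. 1934: Jan 1 is Monday, common year.
1935: Jan 1 Tuesday, common
1936: Jan 1 Wednesday, leap
1937: Jan 1 Friday, common
1938: Jan 1 Saturday, common
1939: Jan 1 Sunday, common
1940: Jan 1 Monday, leap
1941: Jan 1 Wednesday, common
1942: Jan 1 Thursday, common
1943: Jan 1 Friday, common
1944: Jan 1 Saturday, leap
1945: Jan 1 Monday, common
1945 matches on both conditions.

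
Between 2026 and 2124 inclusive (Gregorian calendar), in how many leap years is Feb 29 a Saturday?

3

Leap years in 2026–2124: 24 of them.
Feb 29 weekday advances by 5 (mod 7) from one leap year to the next four years later (or differs when a century non-leap intervenes).
Leap-day weekdays: 2028:Tue 2032:Sun 2036:Fri 2040:Wed 2044:Mon 2048:Sat✓ 2052:Thu 2056:Tue 2060:Sun 2064:Fri 2068:Wed 2072:Mon 2076:Sat✓ 2080:Thu 2084:Tue 2088:Sun 2092:Fri 2096:Wed 2104:Fri 2108:Wed 2112:Mon 2116:Sat✓ 2120:Thu 2124:Tue
Saturday: 2048, 2076, 2116 → 3.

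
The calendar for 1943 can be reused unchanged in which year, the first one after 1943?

1954

Two years share a calendar iff Jan 1 falls on the same weekday and both are leap or both are common. 1943: Jan 1 is Friday, common year.
1944: Jan 1 Saturday, leap
1945: Jan 1 Monday, common
1946: Jan 1 Tuesday, common
1947: Jan 1 Wednesday, common
1948: Jan 1 Thursday, leap
1949: Jan 1 Saturday, common
1950: Jan 1 Sunday, common
1951: Jan 1 Monday, common
1952: Jan 1 Tuesday, leap
1953: Jan 1 Thursday, common
1954: Jan 1 Friday, common
1954 matches on both conditions.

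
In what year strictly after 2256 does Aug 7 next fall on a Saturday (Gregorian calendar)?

From one year to the next, a fixed date's weekday advances by 1, or by 2 when a Feb 29 lies between the two dates.
2256: August 7 is Thursday.
2257: Friday (+1)
2258: Saturday (+1)
Aug 7 falls on a Saturday in 2258.

2258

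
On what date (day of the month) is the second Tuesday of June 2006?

June 1, 2006 is a Thursday, so the first Tuesday is the 6th.
The second Tuesday is 6 + 7 = 13.

13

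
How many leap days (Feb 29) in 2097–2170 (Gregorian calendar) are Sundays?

Leap years in 2097–2170: 17 of them.
Feb 29 weekday advances by 5 (mod 7) from one leap year to the next four years later (or differs when a century non-leap intervenes).
Leap-day weekdays: 2104:Fri 2108:Wed 2112:Mon 2116:Sat 2120:Thu 2124:Tue 2128:Sun✓ 2132:Fri 2136:Wed 2140:Mon 2144:Sat 2148:Thu 2152:Tue 2156:Sun✓ 2160:Fri 2164:Wed 2168:Mon
Sunday: 2128, 2156 → 2.

2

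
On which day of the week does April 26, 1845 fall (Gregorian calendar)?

Saturday

January 1, 1845 is a Wednesday.
April 26 is day 116 of the year, i.e. 115 days after Jan 1.
115 mod 7 = 3, so advance 3 weekdays from Wednesday: Saturday.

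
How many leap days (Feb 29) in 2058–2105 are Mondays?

1

Leap years in 2058–2105: 11 of them.
Feb 29 weekday advances by 5 (mod 7) from one leap year to the next four years later (or differs when a century non-leap intervenes).
Leap-day weekdays: 2060:Sun 2064:Fri 2068:Wed 2072:Mon✓ 2076:Sat 2080:Thu 2084:Tue 2088:Sun 2092:Fri 2096:Wed 2104:Fri
Monday: 2072 → 1.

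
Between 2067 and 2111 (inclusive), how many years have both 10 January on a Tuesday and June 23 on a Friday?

4

Check each year's weekday for 10 January and June 23:
  2067: Mon/Thu  2068: Tue/Sat  2069: Thu/Sun  2070: Fri/Mon  2071: Sat/Tue  2072: Sun/Thu  2073: Tue/Fri ✓  2074: Wed/Sat  2075: Thu/Sun  2076: Fri/Tue  2077: Sun/Wed  2078: Mon/Thu  2079: Tue/Fri ✓  2080: Wed/Sun  …(17 more)…  2098: Fri/Mon  2099: Sat/Tue  2100: Sun/Wed  2101: Mon/Thu  2102: Tue/Fri ✓  2103: Wed/Sat  2104: Thu/Mon  2105: Sat/Tue  2106: Sun/Wed  2107: Mon/Thu  2108: Tue/Sat  2109: Thu/Sun  2110: Fri/Mon  2111: Sat/Tue
Both conditions hold in: 2073, 2079, 2090, 2102 — 4.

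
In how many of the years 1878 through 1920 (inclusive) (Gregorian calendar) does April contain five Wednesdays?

12

April has 30 days; it has five Wednesdays when Wednesday falls among the first (month-length − 28) days — i.e. when April 1 is one of Wednesday/Tuesday.
April 1 by year: 1878:Mon 1879:Tue✓ 1880:Thu 1881:Fri 1882:Sat 1883:Sun 1884:Tue✓ 1885:Wed✓ 1886:Thu 1887:Fri 1888:Sun 1889:Mon 1890:Tue✓ 1891:Wed✓ 1892:Fri …(13 more)… 1906:Sun 1907:Mon 1908:Wed✓ 1909:Thu 1910:Fri 1911:Sat 1912:Mon 1913:Tue✓ 1914:Wed✓ 1915:Thu 1916:Sat 1917:Sun 1918:Mon 1919:Tue✓ 1920:Thu
Years with five Wednesdays: 1879, 1884, 1885, 1890, 1891, 1896, 1902, 1903, 1908, 1913, 1914, 1919 → 12.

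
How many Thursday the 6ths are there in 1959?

1

Check the 6th of each month of 1959: Jan 6: Tue, Feb 6: Fri, Mar 6: Fri, Apr 6: Mon, May 6: Wed, Jun 6: Sat, Jul 6: Mon, Aug 6: Thu, Sep 6: Sun, Oct 6: Tue, Nov 6: Fri, Dec 6: Sun.
Thursday occurs in August — 1 month.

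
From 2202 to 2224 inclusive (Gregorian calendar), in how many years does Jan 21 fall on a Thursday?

Track Jan 21's weekday year by year (advancing +1, or +2 across a Feb 29):
  2202: Thu ✓  2203: Fri (+1)  2204: Sat (+1)  2205: Mon (+2)  2206: Tue (+1)
  2207: Wed (+1)  2208: Thu (+1) ✓  2209: Sat (+2)  2210: Sun (+1)  2211: Mon (+1)
  2212: Tue (+1)  2213: Thu (+2) ✓  2214: Fri (+1)  2215: Sat (+1)  2216: Sun (+1)
  2217: Tue (+2)  2218: Wed (+1)  2219: Thu (+1) ✓  2220: Fri (+1)  2221: Sun (+2)
  2222: Mon (+1)  2223: Tue (+1)  2224: Wed (+1)
Thursday years: 2202, 2208, 2213, 2219 — 4 in total.

4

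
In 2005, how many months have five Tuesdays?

A month of length L has five Tuesdays iff its first Tuesday is on day ≤ L−28 (so day 1–3 in a 31-day month, 1–2 in a 30-day month, day 1 in a leap February).
Checking each month of 2005: Jan starts Sat (31d); Feb starts Tue (28d); Mar starts Tue (31d) ✓; Apr starts Fri (30d); May starts Sun (31d) ✓; Jun starts Wed (30d); Jul starts Fri (31d); Aug starts Mon (31d) ✓; Sep starts Thu (30d); Oct starts Sat (31d); Nov starts Tue (30d) ✓; Dec starts Thu (31d).
Five-Tuesday months: March, May, August, November → 4.

4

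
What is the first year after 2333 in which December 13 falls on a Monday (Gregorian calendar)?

From one year to the next, a fixed date's weekday advances by 1, or by 2 when a Feb 29 lies between the two dates.
2333: December 13 is Wednesday.
2334: Thursday (+1)
2335: Friday (+1)
2336: Sunday (+2)
2337: Monday (+1)
December 13 falls on a Monday in 2337.

2337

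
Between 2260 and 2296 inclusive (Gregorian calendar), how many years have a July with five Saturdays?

14

July has 31 days; it has five Saturdays when Saturday falls among the first (month-length − 28) days — i.e. when July 1 is one of Saturday/Friday/Thursday.
July 1 by year: 2260:Sun 2261:Mon 2262:Tue 2263:Wed 2264:Fri✓ 2265:Sat✓ 2266:Sun 2267:Mon 2268:Wed 2269:Thu✓ 2270:Fri✓ 2271:Sat✓ 2272:Mon 2273:Tue 2274:Wed …(7 more)… 2282:Sat✓ 2283:Sun 2284:Tue 2285:Wed 2286:Thu✓ 2287:Fri✓ 2288:Sun 2289:Mon 2290:Tue 2291:Wed 2292:Fri✓ 2293:Sat✓ 2294:Sun 2295:Mon 2296:Wed
Years with five Saturdays: 2264, 2265, 2269, 2270, 2271, 2275, 2276, 2280, 2281, 2282, 2286, 2287, 2292, 2293 → 14.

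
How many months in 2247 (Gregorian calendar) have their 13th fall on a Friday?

Check the 13th of each month of 2247: Jan 13: Wed, Feb 13: Sat, Mar 13: Sat, Apr 13: Tue, May 13: Thu, Jun 13: Sun, Jul 13: Tue, Aug 13: Fri, Sep 13: Mon, Oct 13: Wed, Nov 13: Sat, Dec 13: Mon.
Friday occurs in August — 1 month.

1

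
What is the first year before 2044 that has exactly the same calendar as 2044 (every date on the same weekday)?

Two years share a calendar iff Jan 1 falls on the same weekday and both are leap or both are common. 2044: Jan 1 is Friday, leap year.
2043: Jan 1 Thursday, common
2042: Jan 1 Wednesday, common
2041: Jan 1 Tuesday, common
2040: Jan 1 Sunday, leap
2039: Jan 1 Saturday, common
2038: Jan 1 Friday, common
2037: Jan 1 Thursday, common
2036: Jan 1 Tuesday, leap
2035: Jan 1 Monday, common
2034: Jan 1 Sunday, common
2033: Jan 1 Saturday, common
2032: Jan 1 Thursday, leap
2031: Jan 1 Wednesday, common
2030: Jan 1 Tuesday, common
2029: Jan 1 Monday, common
2028: Jan 1 Saturday, leap
2027: Jan 1 Friday, common
2026: Jan 1 Thursday, common
2025: Jan 1 Wednesday, common
2024: Jan 1 Monday, leap
2023: Jan 1 Sunday, common
2022: Jan 1 Saturday, common
2021: Jan 1 Friday, common
2020: Jan 1 Wednesday, leap
2019: Jan 1 Tuesday, common
2018: Jan 1 Monday, common
2017: Jan 1 Sunday, common
2016: Jan 1 Friday, leap
2016 matches on both conditions.

2016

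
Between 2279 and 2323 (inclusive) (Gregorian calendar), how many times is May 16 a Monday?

7

Track May 16's weekday year by year (advancing +1, or +2 across a Feb 29):
  2279: Fri  2280: Sun (+2)  2281: Mon (+1) ✓  2282: Tue (+1)  2283: Wed (+1)
  2284: Fri (+2)  2285: Sat (+1)  2286: Sun (+1)  2287: Mon (+1) ✓  2288: Wed (+2)
  2289: Thu (+1)  2290: Fri (+1)  2291: Sat (+1)  2292: Mon (+2) ✓  … (17 more years) …
  2310: Mon (+1) ✓  2311: Tue (+1)  2312: Thu (+2)  2313: Fri (+1)  2314: Sat (+1)
  2315: Sun (+1)  2316: Tue (+2)  2317: Wed (+1)  2318: Thu (+1)  2319: Fri (+1)
  2320: Sun (+2)  2321: Mon (+1) ✓  2322: Tue (+1)  2323: Wed (+1)
Monday years: 2281, 2287, 2292, 2298, 2304, 2310, 2321 — 7 in total.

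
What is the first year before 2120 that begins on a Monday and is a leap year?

2080

Jan 1 advances by 2 weekdays after a leap year and by 1 after a common year.
2120: Jan 1 is Monday (leap).
2119: Sunday
2118: Saturday
2117: Friday
2116: Wednesday (leap)
2115: Tuesday
2114: Monday
2113: Sunday
2112: Friday (leap)
2111: Thursday
2110: Wednesday
2109: Tuesday
2108: Sunday (leap)
2107: Saturday
2106: Friday
2105: Thursday
2104: Tuesday (leap)
2103: Monday
2102: Sunday
2101: Saturday
2100: Friday
2099: Thursday
2098: Wednesday
2097: Tuesday
2096: Sunday (leap)
2095: Saturday
2094: Friday
2093: Thursday
2092: Tuesday (leap)
2091: Monday
2090: Sunday
2089: Saturday
2088: Thursday (leap)
2087: Wednesday
2086: Tuesday
2085: Monday
2084: Saturday (leap)
2083: Friday
2082: Thursday
2081: Wednesday
2080: Monday (leap)
2080 begins on a Monday and is a leap year.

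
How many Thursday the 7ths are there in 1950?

Check the 7th of each month of 1950: Jan 7: Sat, Feb 7: Tue, Mar 7: Tue, Apr 7: Fri, May 7: Sun, Jun 7: Wed, Jul 7: Fri, Aug 7: Mon, Sep 7: Thu, Oct 7: Sat, Nov 7: Tue, Dec 7: Thu.
Thursday occurs in September, December — 2 months.

2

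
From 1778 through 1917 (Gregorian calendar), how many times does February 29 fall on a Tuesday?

5

Leap years in 1778–1917: 33 of them.
Feb 29 weekday advances by 5 (mod 7) from one leap year to the next four years later (or differs when a century non-leap intervenes).
Leap-day weekdays: 1780:Tue✓ 1784:Sun 1788:Fri 1792:Wed 1796:Mon 1804:Wed 1808:Mon 1812:Sat 1816:Thu 1820:Tue✓ 1824:Sun 1828:Fri 1832:Wed …(7 more)… 1864:Mon 1868:Sat 1872:Thu 1876:Tue✓ 1880:Sun 1884:Fri 1888:Wed 1892:Mon 1896:Sat 1904:Mon 1908:Sat 1912:Thu 1916:Tue✓
Tuesday: 1780, 1820, 1848, 1876, 1916 → 5.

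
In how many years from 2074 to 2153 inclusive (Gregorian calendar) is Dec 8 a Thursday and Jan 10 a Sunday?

2

Check each year's weekday for Dec 8 and Jan 10:
  2074: Sat/Wed  2075: Sun/Thu  2076: Tue/Fri  2077: Wed/Sun  2078: Thu/Mon  2079: Fri/Tue  2080: Sun/Wed  2081: Mon/Fri  2082: Tue/Sat  2083: Wed/Sun  2084: Fri/Mon  2085: Sat/Wed  2086: Sun/Thu  2087: Mon/Fri  …(52 more)…  2140: Thu/Sun ✓  2141: Fri/Tue  2142: Sat/Wed  2143: Sun/Thu  2144: Tue/Fri  2145: Wed/Sun  2146: Thu/Mon  2147: Fri/Tue  2148: Sun/Wed  2149: Mon/Fri  2150: Tue/Sat  2151: Wed/Sun  2152: Fri/Mon  2153: Sat/Wed
Both conditions hold in: 2112, 2140 — 2.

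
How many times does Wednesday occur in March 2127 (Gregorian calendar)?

March 2127 has 31 days and begins on Saturday.
The first Wednesday is March 5.
Wednesdays fall on 5, 12, 19, 26 — that's 4.

4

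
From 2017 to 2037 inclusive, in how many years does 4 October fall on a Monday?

3

Track 4 October's weekday year by year (advancing +1, or +2 across a Feb 29):
  2017: Wed  2018: Thu (+1)  2019: Fri (+1)  2020: Sun (+2)  2021: Mon (+1) ✓
  2022: Tue (+1)  2023: Wed (+1)  2024: Fri (+2)  2025: Sat (+1)  2026: Sun (+1)
  2027: Mon (+1) ✓  2028: Wed (+2)  2029: Thu (+1)  2030: Fri (+1)  2031: Sat (+1)
  2032: Mon (+2) ✓  2033: Tue (+1)  2034: Wed (+1)  2035: Thu (+1)  2036: Sat (+2)
  2037: Sun (+1)
Monday years: 2021, 2027, 2032 — 3 in total.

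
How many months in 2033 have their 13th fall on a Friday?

1

Check the 13th of each month of 2033: Jan 13: Thu, Feb 13: Sun, Mar 13: Sun, Apr 13: Wed, May 13: Fri, Jun 13: Mon, Jul 13: Wed, Aug 13: Sat, Sep 13: Tue, Oct 13: Thu, Nov 13: Sun, Dec 13: Tue.
Friday occurs in May — 1 month.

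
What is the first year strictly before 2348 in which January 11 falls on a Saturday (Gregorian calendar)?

2347

From one year to the next, a fixed date's weekday advances by 1, or by 2 when a Feb 29 lies between the two dates.
2348: January 11 is Sunday.
2347: Saturday (−1)
January 11 falls on a Saturday in 2347.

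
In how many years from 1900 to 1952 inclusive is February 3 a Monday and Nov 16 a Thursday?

0

Check each year's weekday for February 3 and Nov 16:
  1900: Sat/Fri  1901: Sun/Sat  1902: Mon/Sun  1903: Tue/Mon  1904: Wed/Wed  1905: Fri/Thu  1906: Sat/Fri  1907: Sun/Sat  1908: Mon/Mon  1909: Wed/Tue  1910: Thu/Wed  1911: Fri/Thu  1912: Sat/Sat  1913: Mon/Sun  …(25 more)…  1939: Fri/Thu  1940: Sat/Sat  1941: Mon/Sun  1942: Tue/Mon  1943: Wed/Tue  1944: Thu/Thu  1945: Sat/Fri  1946: Sun/Sat  1947: Mon/Sun  1948: Tue/Tue  1949: Thu/Wed  1950: Fri/Thu  1951: Sat/Fri  1952: Sun/Sun
Both conditions hold in: no year — 0.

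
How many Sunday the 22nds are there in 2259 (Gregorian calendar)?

Check the 22nd of each month of 2259: Jan 22: Sat, Feb 22: Tue, Mar 22: Tue, Apr 22: Fri, May 22: Sun, Jun 22: Wed, Jul 22: Fri, Aug 22: Mon, Sep 22: Thu, Oct 22: Sat, Nov 22: Tue, Dec 22: Thu.
Sunday occurs in May — 1 month.

1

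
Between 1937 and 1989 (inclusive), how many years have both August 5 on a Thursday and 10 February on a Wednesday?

Check each year's weekday for August 5 and 10 February:
  1937: Thu/Wed ✓  1938: Fri/Thu  1939: Sat/Fri  1940: Mon/Sat  1941: Tue/Mon  1942: Wed/Tue  1943: Thu/Wed ✓  1944: Sat/Thu  1945: Sun/Sat  1946: Mon/Sun  1947: Tue/Mon  1948: Thu/Tue  1949: Fri/Thu  1950: Sat/Fri  …(25 more)…  1976: Thu/Tue  1977: Fri/Thu  1978: Sat/Fri  1979: Sun/Sat  1980: Tue/Sun  1981: Wed/Tue  1982: Thu/Wed ✓  1983: Fri/Thu  1984: Sun/Fri  1985: Mon/Sun  1986: Tue/Mon  1987: Wed/Tue  1988: Fri/Wed  1989: Sat/Fri
Both conditions hold in: 1937, 1943, 1954, 1965, 1971, 1982 — 6.

6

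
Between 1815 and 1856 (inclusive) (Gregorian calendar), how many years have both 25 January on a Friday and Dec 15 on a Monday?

2

Check each year's weekday for 25 January and Dec 15:
  1815: Wed/Fri  1816: Thu/Sun  1817: Sat/Mon  1818: Sun/Tue  1819: Mon/Wed  1820: Tue/Fri  1821: Thu/Sat  1822: Fri/Sun  1823: Sat/Mon  1824: Sun/Wed  1825: Tue/Thu  1826: Wed/Fri  1827: Thu/Sat  1828: Fri/Mon ✓  …(14 more)…  1843: Wed/Fri  1844: Thu/Sun  1845: Sat/Mon  1846: Sun/Tue  1847: Mon/Wed  1848: Tue/Fri  1849: Thu/Sat  1850: Fri/Sun  1851: Sat/Mon  1852: Sun/Wed  1853: Tue/Thu  1854: Wed/Fri  1855: Thu/Sat  1856: Fri/Mon ✓
Both conditions hold in: 1828, 1856 — 2.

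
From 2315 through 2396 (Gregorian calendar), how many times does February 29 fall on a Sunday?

Leap years in 2315–2396: 21 of them.
Feb 29 weekday advances by 5 (mod 7) from one leap year to the next four years later (or differs when a century non-leap intervenes).
Leap-day weekdays: 2316:Tue 2320:Sun✓ 2324:Fri 2328:Wed 2332:Mon 2336:Sat 2340:Thu 2344:Tue 2348:Sun✓ 2352:Fri 2356:Wed 2360:Mon 2364:Sat 2368:Thu 2372:Tue 2376:Sun✓ 2380:Fri 2384:Wed 2388:Mon 2392:Sat 2396:Thu
Sunday: 2320, 2348, 2376 → 3.

3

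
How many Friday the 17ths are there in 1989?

3

Check the 17th of each month of 1989: Jan 17: Tue, Feb 17: Fri, Mar 17: Fri, Apr 17: Mon, May 17: Wed, Jun 17: Sat, Jul 17: Mon, Aug 17: Thu, Sep 17: Sun, Oct 17: Tue, Nov 17: Fri, Dec 17: Sun.
Friday occurs in February, March, November — 3 months.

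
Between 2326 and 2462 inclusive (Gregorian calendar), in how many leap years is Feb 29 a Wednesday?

5

Leap years in 2326–2462: 34 of them.
Feb 29 weekday advances by 5 (mod 7) from one leap year to the next four years later (or differs when a century non-leap intervenes).
Leap-day weekdays: 2328:Wed✓ 2332:Mon 2336:Sat 2340:Thu 2344:Tue 2348:Sun 2352:Fri 2356:Wed✓ 2360:Mon 2364:Sat 2368:Thu 2372:Tue 2376:Sun …(8 more)… 2412:Wed✓ 2416:Mon 2420:Sat 2424:Thu 2428:Tue 2432:Sun 2436:Fri 2440:Wed✓ 2444:Mon 2448:Sat 2452:Thu 2456:Tue 2460:Sun
Wednesday: 2328, 2356, 2384, 2412, 2440 → 5.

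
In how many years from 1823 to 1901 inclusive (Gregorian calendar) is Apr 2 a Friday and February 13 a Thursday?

0

Check each year's weekday for Apr 2 and February 13:
  1823: Wed/Thu  1824: Fri/Fri  1825: Sat/Sun  1826: Sun/Mon  1827: Mon/Tue  1828: Wed/Wed  1829: Thu/Fri  1830: Fri/Sat  1831: Sat/Sun  1832: Mon/Mon  1833: Tue/Wed  1834: Wed/Thu  1835: Thu/Fri  1836: Sat/Sat  …(51 more)…  1888: Mon/Mon  1889: Tue/Wed  1890: Wed/Thu  1891: Thu/Fri  1892: Sat/Sat  1893: Sun/Mon  1894: Mon/Tue  1895: Tue/Wed  1896: Thu/Thu  1897: Fri/Sat  1898: Sat/Sun  1899: Sun/Mon  1900: Mon/Tue  1901: Tue/Wed
Both conditions hold in: no year — 0.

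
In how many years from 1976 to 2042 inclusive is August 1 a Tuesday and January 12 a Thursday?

Check each year's weekday for August 1 and January 12:
  1976: Sun/Mon  1977: Mon/Wed  1978: Tue/Thu ✓  1979: Wed/Fri  1980: Fri/Sat  1981: Sat/Mon  1982: Sun/Tue  1983: Mon/Wed  1984: Wed/Thu  1985: Thu/Sat  1986: Fri/Sun  1987: Sat/Mon  1988: Mon/Tue  1989: Tue/Thu ✓  …(39 more)…  2029: Wed/Fri  2030: Thu/Sat  2031: Fri/Sun  2032: Sun/Mon  2033: Mon/Wed  2034: Tue/Thu ✓  2035: Wed/Fri  2036: Fri/Sat  2037: Sat/Mon  2038: Sun/Tue  2039: Mon/Wed  2040: Wed/Thu  2041: Thu/Sat  2042: Fri/Sun
Both conditions hold in: 1978, 1989, 1995, 2006, 2017, 2023, 2034 — 7.

7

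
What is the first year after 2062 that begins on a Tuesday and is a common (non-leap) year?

Jan 1 advances by 2 weekdays after a leap year and by 1 after a common year.
2062: Jan 1 is Sunday.
2063: Monday
2064: Tuesday (leap)
2065: Thursday
2066: Friday
2067: Saturday
2068: Sunday (leap)
2069: Tuesday
2069 begins on a Tuesday and is a common year.

2069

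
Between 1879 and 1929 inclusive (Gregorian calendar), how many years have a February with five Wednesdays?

2

February has 28 days (29 in leap years); it has five Wednesdays when Wednesday falls among the first (month-length − 28) days — i.e. when February 1 is Wednesday in a leap year (never in a common year).
February 1 by year: 1879:Sat 1880:Sun 1881:Tue 1882:Wed 1883:Thu 1884:Fri 1885:Sun 1886:Mon 1887:Tue 1888:Wed✓ 1889:Fri 1890:Sat 1891:Sun 1892:Mon 1893:Wed …(21 more)… 1915:Mon 1916:Tue 1917:Thu 1918:Fri 1919:Sat 1920:Sun 1921:Tue 1922:Wed 1923:Thu 1924:Fri 1925:Sun 1926:Mon 1927:Tue 1928:Wed✓ 1929:Fri
Years with five Wednesdays: 1888, 1928 → 2.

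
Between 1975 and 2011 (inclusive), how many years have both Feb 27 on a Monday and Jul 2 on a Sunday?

4

Check each year's weekday for Feb 27 and Jul 2:
  1975: Thu/Wed  1976: Fri/Fri  1977: Sun/Sat  1978: Mon/Sun ✓  1979: Tue/Mon  1980: Wed/Wed  1981: Fri/Thu  1982: Sat/Fri  1983: Sun/Sat  1984: Mon/Mon  1985: Wed/Tue  1986: Thu/Wed  1987: Fri/Thu  1988: Sat/Sat  …(9 more)…  1998: Fri/Thu  1999: Sat/Fri  2000: Sun/Sun  2001: Tue/Mon  2002: Wed/Tue  2003: Thu/Wed  2004: Fri/Fri  2005: Sun/Sat  2006: Mon/Sun ✓  2007: Tue/Mon  2008: Wed/Wed  2009: Fri/Thu  2010: Sat/Fri  2011: Sun/Sat
Both conditions hold in: 1978, 1989, 1995, 2006 — 4.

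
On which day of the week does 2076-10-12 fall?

January 1, 2076 is a Wednesday.
October 12 is day 286 of the year, i.e. 285 days after Jan 1.
285 mod 7 = 5, so advance 5 weekdays from Wednesday: Monday.

Monday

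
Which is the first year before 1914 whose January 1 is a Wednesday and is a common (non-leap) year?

1913

Jan 1 advances by 2 weekdays after a leap year and by 1 after a common year.
1914: Jan 1 is Thursday.
1913: Wednesday
1913 begins on a Wednesday and is a common year.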